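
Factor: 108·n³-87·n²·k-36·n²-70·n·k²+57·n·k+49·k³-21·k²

(12·n-7·k)·(n-k)·(9·n+7·k-3)

Group: 9·n·(12·n²-19·n·k+7·k²) + (7·k-3)·(12·n²-19·n·k+7·k²); both groups contain (12·n²-19·n·k+7·k²), so (9·n+7·k-3) is a factor with cofactor 12·n²-19·n·k+7·k².
The cofactor groups again: 12·n²-19·n·k+7·k² = n·(12·n-7·k) - k·(12·n-7·k); both groups contain (12·n-7·k), giving (n-k)·(12·n-7·k).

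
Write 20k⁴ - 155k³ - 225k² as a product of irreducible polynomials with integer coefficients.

5k²(4k + 5)(k - 9)

Pull out the common factor 5k², then factor the remaining trinomial.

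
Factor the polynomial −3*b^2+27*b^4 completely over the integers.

Factor out 3*b^2, leaving 9*b^2−1, which is a difference of two squares.

3*b^2*(3*b+1)*(3*b−1)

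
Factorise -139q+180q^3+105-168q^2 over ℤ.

Testing divisors of the constant over divisors of the leading coefficient, q = 7/6 is a root, so (6q-7) divides it; the quotient is 30q^2+7q-15.
The remaining quadratic factors as (5q-3)(6q+5).

(5q-3)(6q+5)(6q-7)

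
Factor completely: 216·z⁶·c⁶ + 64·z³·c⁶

8·c⁶·z³·(3·z + 2)·(9·z² - 6·z + 4)

Every term has a factor of 8·z³·c⁶; factoring it out leaves 27·z³ + 8.
Recognize a sum of cubes with the parts 2 and 3·z.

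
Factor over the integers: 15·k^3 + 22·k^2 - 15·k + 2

By the rational root theorem, k = 1/3 is a root, so (3·k - 1) is a factor; dividing leaves 5·k^2 + 9·k - 2.
The remaining quadratic factors as (k + 2)(5·k - 1).

(3·k - 1)·(5·k - 1)·(k + 2)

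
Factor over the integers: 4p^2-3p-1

(4p+1)(p-1)

Need a pair with product 4·(-1) = -4 and sum -3: that's -4 and 1.
Split the middle term: 4p^2-4p + p-1 = 4p(p-1) + (p-1).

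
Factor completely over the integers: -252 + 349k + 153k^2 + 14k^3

(2k + 9)(7k - 4)(k + 7)

Testing divisors of the constant over divisors of the leading coefficient, k = 4/7 is a root, so (7k - 4) is a factor; dividing leaves 2k^2 + 23k + 63.
The remaining quadratic factors as (k + 7)(2k + 9).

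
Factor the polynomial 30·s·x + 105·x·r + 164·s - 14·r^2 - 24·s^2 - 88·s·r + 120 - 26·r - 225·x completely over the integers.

Group: -2·s·(12·s - 15·x + 2·r + 8) + (-7·r + 15)·(12·s - 15·x + 2·r + 8); both groups contain (12·s - 15·x + 2·r + 8).

-(12·s - 15·x + 2·r + 8)·(2·s + 7·r - 15)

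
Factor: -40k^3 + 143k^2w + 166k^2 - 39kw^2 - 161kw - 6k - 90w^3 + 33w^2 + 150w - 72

-(5k - 6w + 3)(8k + 5w - 6)(k - 3w - 4)

Group: 5k(-8k^2 + 19kw + 38k + 15w^2 + 2w - 24) + (-6w + 3)(-8k^2 + 19kw + 38k + 15w^2 + 2w - 24); both groups contain (-8k^2 + 19kw + 38k + 15w^2 + 2w - 24), so (5k - 6w + 3) is a factor with cofactor -8k^2 + 19kw + 38k + 15w^2 + 2w - 24.
The cofactor groups again: -8k^2 + 19kw + 38k + 15w^2 + 2w - 24 = -k(8k + 5w - 6) + (3w + 4)(8k + 5w - 6); both groups contain (8k + 5w - 6), giving -(k - 3w - 4)(8k + 5w - 6).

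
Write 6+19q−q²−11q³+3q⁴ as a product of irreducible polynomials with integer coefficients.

(3q+1)(q+1)(q−2)(q−3)

Among the possible rational roots, q = −1 is a root, so (q+1) divides it; the quotient is 3q³−14q²+13q+6.
Then q = −1/3 is a root, so (3q+1) divides it; the quotient is q²−5q+6.
The remaining quadratic factors as (q−2)(q−3).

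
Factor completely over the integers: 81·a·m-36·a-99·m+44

Group as (81·a·m-36·a) + (-99·m+44) = 9·a·(9·m-4) - 11·(9·m-4).
Both groups share the factor (9·m-4).

(9·a-11)·(9·m-4)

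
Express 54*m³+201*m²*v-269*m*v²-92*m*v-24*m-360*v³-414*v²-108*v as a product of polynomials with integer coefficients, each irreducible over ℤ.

(2*m+9*v)*(3*m-5*v-2)*(9*m+8*v+6)

Group: 2*m*(27*m²-21*m*v-40*v²-46*v-12) + 9*v*(27*m²-21*m*v-40*v²-46*v-12); both groups contain (27*m²-21*m*v-40*v²-46*v-12), so (2*m+9*v) is a factor with cofactor 27*m²-21*m*v-40*v²-46*v-12.
The cofactor groups again: 27*m²-21*m*v-40*v²-46*v-12 = 9*m*(3*m-5*v-2) + (8*v+6)*(3*m-5*v-2); both groups contain (3*m-5*v-2), giving (9*m+8*v+6)*(3*m-5*v-2).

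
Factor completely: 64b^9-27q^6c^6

-(3q^2c^2-4b^3)(9q^4c^4+12q^2c^2b^3+16b^6)

Recognize a difference of cubes with the parts 4b^3 and 3q^2c^2.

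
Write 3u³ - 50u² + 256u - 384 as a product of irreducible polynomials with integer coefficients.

(3u - 8)(u - 6)(u - 8)

Among the possible rational roots, u = 6 is a root, so (u - 6) divides it; the quotient is 3u² - 32u + 64.
The remaining quadratic factors as (u - 8)(3u - 8).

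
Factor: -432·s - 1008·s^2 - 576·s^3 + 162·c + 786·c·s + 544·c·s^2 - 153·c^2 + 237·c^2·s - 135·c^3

-(3·c - 8·s)·(5·c + 9·s + 9)·(9·c - 8·s - 6)

Group: 3·c·(-45·c^2 - 41·c·s - 51·c + 72·s^2 + 126·s + 54) - 8·s·(-45·c^2 - 41·c·s - 51·c + 72·s^2 + 126·s + 54); both groups contain (-45·c^2 - 41·c·s - 51·c + 72·s^2 + 126·s + 54), so (3·c - 8·s) is a factor with cofactor -45·c^2 - 41·c·s - 51·c + 72·s^2 + 126·s + 54.
The cofactor groups again: -45·c^2 - 41·c·s - 51·c + 72·s^2 + 126·s + 54 = -5·c·(9·c - 8·s - 6) + (-9·s - 9)·(9·c - 8·s - 6); both groups contain (9·c - 8·s - 6), giving -(5·c + 9·s + 9)·(9·c - 8·s - 6).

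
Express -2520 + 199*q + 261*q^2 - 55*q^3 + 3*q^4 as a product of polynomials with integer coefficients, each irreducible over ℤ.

(3*q + 8)*(q - 5)*(q - 7)*(q - 9)

By the rational root theorem, q = 9 is a root, so (q - 9) divides it; the quotient is 3*q^3 - 28*q^2 + 9*q + 280.
Then q = 5 is a root, so (q - 5) is a factor; dividing leaves 3*q^2 - 13*q - 56.
The remaining quadratic factors as (q - 7)(3*q + 8).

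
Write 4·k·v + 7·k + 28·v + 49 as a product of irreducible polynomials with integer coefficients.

(4·v + 7)·(k + 7)

Group as (4·k·v + 7·k) + (28·v + 49) = k·(4·v + 7) + 7·(4·v + 7).
Both groups share the factor (4·v + 7).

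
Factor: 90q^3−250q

10q(3q+5)(3q−5)

Factor out 10q, leaving 9q^2−25, which is a difference of two squares.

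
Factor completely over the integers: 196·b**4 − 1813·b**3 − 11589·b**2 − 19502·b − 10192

(4·b + 7)·(7·b + 13)·(7·b + 8)·(b − 14)

Testing divisors of the constant over divisors of the leading coefficient, b = −7/4 is a root, so (4·b + 7) divides it; the quotient is 49·b**3 − 539·b**2 − 1954·b − 1456.
Continuing, b = 14 is a root, so (b − 14) is a factor; dividing leaves 49·b**2 + 147·b + 104.
The remaining quadratic factors as (7·b + 8)(7·b + 13).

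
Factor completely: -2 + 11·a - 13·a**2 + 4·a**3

(4·a - 1)·(a - 1)·(a - 2)

By the rational root theorem, a = 1/4 is a root, so (4·a - 1) divides it; the quotient is a**2 - 3·a + 2.
The remaining quadratic factors as (a - 1)(a - 2).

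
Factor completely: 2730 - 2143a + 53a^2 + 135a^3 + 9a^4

Among the possible rational roots, a = -13 is a root, so (a + 13) divides it; the quotient is 9a^3 + 18a^2 - 181a + 210.
Next, a = 7/3 is a root, giving the factor (3a - 7) and quotient 3a^2 + 13a - 30.
The remaining quadratic factors as (3a - 5)(a + 6).

(3a - 5)(3a - 7)(a + 13)(a + 6)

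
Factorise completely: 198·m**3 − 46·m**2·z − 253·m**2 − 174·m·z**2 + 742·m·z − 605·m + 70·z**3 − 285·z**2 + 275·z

(11·m − 5·z)·(2·m + 2·z − 5)·(9·m − 7·z + 11)

Group: 2·m·(99·m**2 − 122·m·z + 121·m + 35·z**2 − 55·z) + (2·z − 5)·(99·m**2 − 122·m·z + 121·m + 35·z**2 − 55·z); both groups contain (99·m**2 − 122·m·z + 121·m + 35·z**2 − 55·z), so (2·m + 2·z − 5) is a factor with cofactor 99·m**2 − 122·m·z + 121·m + 35·z**2 − 55·z.
The cofactor groups again: 99·m**2 − 122·m·z + 121·m + 35·z**2 − 55·z = 11·m·(9·m − 7·z + 11) − 5·z·(9·m − 7·z + 11); both groups contain (9·m − 7·z + 11), giving (11·m − 5·z)·(9·m − 7·z + 11).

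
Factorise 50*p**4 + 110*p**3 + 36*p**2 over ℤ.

2*p**2*(5*p + 2)*(5*p + 9)

Pull out the common factor 2*p**2, then factor the remaining trinomial.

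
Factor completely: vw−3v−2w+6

(v−2)(w−3)

Group as (vw−3v) + (−2w+6) = v(w−3) − 2(w−3).
Both groups share the factor (w−3).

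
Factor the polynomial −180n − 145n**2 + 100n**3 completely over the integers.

Pull out the common factor 5n, then factor the remaining trinomial.

5n(4n − 9)(5n + 4)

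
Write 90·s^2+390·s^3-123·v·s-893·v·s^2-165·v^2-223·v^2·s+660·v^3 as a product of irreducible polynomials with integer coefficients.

(12·v-13·s-3)·(11·v-5·s)·(5·v+6·s)

Group: 12·v·(55·v^2+41·v·s-30·s^2) + (-13·s-3)·(55·v^2+41·v·s-30·s^2); both groups contain (55·v^2+41·v·s-30·s^2), so (12·v-13·s-3) is a factor with cofactor 55·v^2+41·v·s-30·s^2.
The cofactor groups again: 55·v^2+41·v·s-30·s^2 = 11·v·(5·v+6·s) - 5·s·(5·v+6·s); both groups contain (5·v+6·s), giving (11·v-5·s)·(5·v+6·s).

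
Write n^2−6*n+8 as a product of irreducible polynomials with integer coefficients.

(n−2)*(n−4)

Two integers with product 8 and sum −6 are −4 and −2.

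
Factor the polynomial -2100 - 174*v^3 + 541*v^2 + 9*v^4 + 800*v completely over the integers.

(3*v - 14)*(3*v - 5)*(v + 2)*(v - 15)

Testing divisors of the constant over divisors of the leading coefficient, v = 15 is a root, giving the factor (v - 15) and quotient 9*v^3 - 39*v^2 - 44*v + 140.
Next, v = -2 is a root, giving the factor (v + 2) and quotient 9*v^2 - 57*v + 70.
The remaining quadratic factors as (3*v - 14)(3*v - 5).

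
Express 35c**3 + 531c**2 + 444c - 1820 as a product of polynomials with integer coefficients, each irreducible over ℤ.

(5c + 13)(7c - 10)(c + 14)

Trying the rational-root candidates, c = -13/5 is a root, so (5c + 13) divides it; the quotient is 7c**2 + 88c - 140.
The remaining quadratic factors as (c + 14)(7c - 10).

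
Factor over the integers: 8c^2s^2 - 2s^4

2s^2(2c + s)(2c - s)

Factor out 2s^2, leaving 4c^2 - s^2, which is a difference of two squares.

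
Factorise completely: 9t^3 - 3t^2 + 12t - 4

Group as (9t^3 + 12t) + (-3t^2 - 4) = 3t(3t^2 + 4) - (3t^2 + 4).
Both groups share the factor (3t^2 + 4).

(3t - 1)(3t^2 + 4)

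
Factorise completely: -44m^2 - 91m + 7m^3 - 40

Trying the rational-root candidates, m = -1 is a root, giving the factor (m + 1) and quotient 7m^2 - 51m - 40.
The remaining quadratic factors as (m - 8)(7m + 5).

(7m + 5)(m + 1)(m - 8)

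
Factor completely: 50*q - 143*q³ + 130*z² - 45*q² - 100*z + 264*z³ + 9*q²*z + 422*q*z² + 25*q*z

Group: 11*q*(-13*q² + 15*q*z - 10*q + 22*z² + 20*z) + (12*z - 5)*(-13*q² + 15*q*z - 10*q + 22*z² + 20*z); both groups contain (-13*q² + 15*q*z - 10*q + 22*z² + 20*z), so (11*q + 12*z - 5) is a factor with cofactor -13*q² + 15*q*z - 10*q + 22*z² + 20*z.
The cofactor groups again: -13*q² + 15*q*z - 10*q + 22*z² + 20*z = -13*q*(q - 2*z) + (-11*z - 10)*(q - 2*z); both groups contain (q - 2*z), giving -(13*q + 11*z + 10)*(q - 2*z).

-(11*q + 12*z - 5)*(13*q + 11*z + 10)*(q - 2*z)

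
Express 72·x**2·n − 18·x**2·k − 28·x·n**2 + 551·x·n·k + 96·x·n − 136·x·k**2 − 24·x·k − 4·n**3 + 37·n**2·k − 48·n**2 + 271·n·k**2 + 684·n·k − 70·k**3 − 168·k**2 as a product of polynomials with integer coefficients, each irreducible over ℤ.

Group: 9·x·(8·x·n − 2·x·k − 4·n**2 + 57·n·k − 14·k**2) + (n + 5·k + 12)·(8·x·n − 2·x·k − 4·n**2 + 57·n·k − 14·k**2); both groups contain (8·x·n − 2·x·k − 4·n**2 + 57·n·k − 14·k**2), so (9·x + n + 5·k + 12) is a factor with cofactor 8·x·n − 2·x·k − 4·n**2 + 57·n·k − 14·k**2.
The cofactor groups again: 8·x·n − 2·x·k − 4·n**2 + 57·n·k − 14·k**2 = 4·n·(2·x − n + 14·k) − k·(2·x − n + 14·k); both groups contain (2·x − n + 14·k), giving (4·n − k)·(2·x − n + 14·k).

(4·n − k)·(2·x − n + 14·k)·(9·x + n + 5·k + 12)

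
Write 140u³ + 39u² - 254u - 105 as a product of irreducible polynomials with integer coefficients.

Testing divisors of the constant over divisors of the leading coefficient, u = -5/4 is a root, so (4u + 5) is a factor; dividing leaves 35u² - 34u - 21.
The remaining quadratic factors as (5u - 7)(7u + 3).

(4u + 5)(5u - 7)(7u + 3)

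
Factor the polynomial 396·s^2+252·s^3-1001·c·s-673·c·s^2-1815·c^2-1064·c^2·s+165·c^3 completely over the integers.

(11·c+9·s)·(15·c-4·s)·(c-7·s-11)

Group: c·(165·c^2+91·c·s-36·s^2) + (-7·s-11)·(165·c^2+91·c·s-36·s^2); both groups contain (165·c^2+91·c·s-36·s^2), so (c-7·s-11) is a factor with cofactor 165·c^2+91·c·s-36·s^2.
The cofactor groups again: 165·c^2+91·c·s-36·s^2 = 15·c·(11·c+9·s) - 4·s·(11·c+9·s); both groups contain (11·c+9·s), giving (15·c-4·s)·(11·c+9·s).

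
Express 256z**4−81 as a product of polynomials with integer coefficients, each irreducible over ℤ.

(4z+3)(4z−3)(16z**2+9)

Difference of squares twice: with A = 4z and B = 3, A⁴ − B⁴ = (A² − B²)(A² + B²), and A² − B² factors again.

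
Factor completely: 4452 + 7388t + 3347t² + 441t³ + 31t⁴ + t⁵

Testing divisors of the constant over divisors of the leading coefficient, t = -1 is a root, giving the factor (t + 1) and quotient t⁴ + 30t³ + 411t² + 2936t + 4452.
Continuing, t = -2 is a root, giving the factor (t + 2) and quotient t³ + 28t² + 355t + 2226.
Continuing, t = -14 is a root, so (t + 14) divides it; the quotient is t² + 14t + 159.
The quadratic t² + 14t + 159 has discriminant -440 < 0 and is irreducible over ℤ.

(t + 1)(t + 14)(t + 2)(t² + 14t + 159)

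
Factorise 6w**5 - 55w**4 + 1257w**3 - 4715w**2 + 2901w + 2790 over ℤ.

Trying the rational-root candidates, w = 3 is a root, so (w - 3) divides it; the quotient is 6w**4 - 37w**3 + 1146w**2 - 1277w - 930.
Then w = -1/2 is a root, so (2w + 1) is a factor; dividing leaves 3w**3 - 20w**2 + 583w - 930.
Next, w = 5/3 is a root, giving the factor (3w - 5) and quotient w**2 - 5w + 186.
The quadratic w**2 - 5w + 186 has discriminant -719 < 0 and is irreducible over ℤ.

(2w + 1)(3w - 5)(w - 3)(w**2 - 5w + 186)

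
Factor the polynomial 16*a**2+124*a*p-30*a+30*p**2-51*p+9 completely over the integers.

Group: 8*a*(2*a+15*p-3) + (2*p-3)*(2*a+15*p-3); both groups contain (2*a+15*p-3).

(2*a+15*p-3)*(8*a+2*p-3)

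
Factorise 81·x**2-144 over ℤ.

Every term has a factor of 9. Then 9·x**2-16 = (3·x)² − (4)².

9·(3·x+4)·(3·x-4)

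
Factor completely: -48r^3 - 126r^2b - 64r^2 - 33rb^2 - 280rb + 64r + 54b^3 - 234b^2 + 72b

-(2r - b + 4)(3r + 6b - 2)(8r + 9b)

Group: 3r(-16r^2 - 10rb - 32r + 9b^2 - 36b) + (6b - 2)(-16r^2 - 10rb - 32r + 9b^2 - 36b); both groups contain (-16r^2 - 10rb - 32r + 9b^2 - 36b), so (3r + 6b - 2) is a factor with cofactor -16r^2 - 10rb - 32r + 9b^2 - 36b.
The cofactor groups again: -16r^2 - 10rb - 32r + 9b^2 - 36b = -2r(8r + 9b) + (b - 4)(8r + 9b); both groups contain (8r + 9b), giving -(2r - b + 4)(8r + 9b).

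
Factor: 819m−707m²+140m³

7m(4m−13)(5m−9)

Pull out the common factor 7m, then factor the remaining trinomial.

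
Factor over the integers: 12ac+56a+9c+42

Group as (12ac+56a) + (9c+42) = 4a(3c+14) + 3(3c+14).
Both groups share the factor (3c+14).

(3c+14)(4a+3)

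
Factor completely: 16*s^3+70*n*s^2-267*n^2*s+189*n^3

(3*n-2*s)*(7*n+s)*(9*n-8*s)

Group: 7*n*(27*n^2-42*n*s+16*s^2) + s*(27*n^2-42*n*s+16*s^2); both groups contain (27*n^2-42*n*s+16*s^2), so (7*n+s) is a factor with cofactor 27*n^2-42*n*s+16*s^2.
The cofactor groups again: 27*n^2-42*n*s+16*s^2 = 9*n*(3*n-2*s) - 8*s*(3*n-2*s); both groups contain (3*n-2*s), giving (9*n-8*s)*(3*n-2*s).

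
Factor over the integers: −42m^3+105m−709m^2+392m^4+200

(2m+1)(4m+5)(7m−5)(7m−8)

By the rational root theorem, m = −1/2 is a root, giving the factor (2m+1) and quotient 196m^3−119m^2−295m+200.
Next, m = 8/7 is a root, so (7m−8) divides it; the quotient is 28m^2+15m−25.
The remaining quadratic factors as (7m−5)(4m+5).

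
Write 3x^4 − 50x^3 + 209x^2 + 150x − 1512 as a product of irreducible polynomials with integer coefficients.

(3x + 7)(x − 4)(x − 6)(x − 9)

Trying the rational-root candidates, x = 6 is a root, giving the factor (x − 6) and quotient 3x^3 − 32x^2 + 17x + 252.
Continuing, x = 4 is a root, so (x − 4) divides it; the quotient is 3x^2 − 20x − 63.
The remaining quadratic factors as (3x + 7)(x − 9).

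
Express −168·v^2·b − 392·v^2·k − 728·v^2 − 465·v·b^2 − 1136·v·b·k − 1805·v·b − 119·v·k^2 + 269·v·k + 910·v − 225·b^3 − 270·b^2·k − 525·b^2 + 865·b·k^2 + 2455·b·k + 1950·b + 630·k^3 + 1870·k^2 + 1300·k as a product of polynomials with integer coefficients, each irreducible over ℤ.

Group: 7·v·(−24·v·b − 56·v·k − 104·v − 15·b^2 − 8·b·k − 35·b + 63·k^2 + 187·k + 130) + (15·b + 10·k)·(−24·v·b − 56·v·k − 104·v − 15·b^2 − 8·b·k − 35·b + 63·k^2 + 187·k + 130); both groups contain (−24·v·b − 56·v·k − 104·v − 15·b^2 − 8·b·k − 35·b + 63·k^2 + 187·k + 130), so (7·v + 15·b + 10·k) is a factor with cofactor −24·v·b − 56·v·k − 104·v − 15·b^2 − 8·b·k − 35·b + 63·k^2 + 187·k + 130.
The cofactor groups again: −24·v·b − 56·v·k − 104·v − 15·b^2 − 8·b·k − 35·b + 63·k^2 + 187·k + 130 = −3·b·(8·v + 5·b − 9·k − 10) + (−7·k − 13)·(8·v + 5·b − 9·k − 10); both groups contain (8·v + 5·b − 9·k − 10), giving −(3·b + 7·k + 13)·(8·v + 5·b − 9·k − 10).

−(7·v + 15·b + 10·k)·(3·b + 7·k + 13)·(8·v + 5·b − 9·k − 10)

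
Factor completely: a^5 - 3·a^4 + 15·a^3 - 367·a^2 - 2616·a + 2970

By the rational root theorem, a = -5 is a root, giving the factor (a + 5) and quotient a^4 - 8·a^3 + 55·a^2 - 642·a + 594.
Then a = 9 is a root, giving the factor (a - 9) and quotient a^3 + a^2 + 64·a - 66.
Next, a = 1 is a root, so (a - 1) is a factor; dividing leaves a^2 + 2·a + 66.
The quadratic a^2 + 2·a + 66 has discriminant -260 < 0 and is irreducible over ℤ.

(a + 5)·(a - 1)·(a - 9)·(a^2 + 2·a + 66)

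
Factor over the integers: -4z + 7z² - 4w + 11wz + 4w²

Group: w(4w + 7z - 4) + z(4w + 7z - 4); both groups contain (4w + 7z - 4).

(4w + 7z - 4)(w + z)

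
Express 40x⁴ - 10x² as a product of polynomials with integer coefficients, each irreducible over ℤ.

Factor out 10x², leaving 4x² - 1, which is a difference of two squares.

10x²(2x + 1)(2x - 1)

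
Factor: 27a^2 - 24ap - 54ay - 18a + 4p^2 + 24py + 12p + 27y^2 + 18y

Group: 3a(9a - 2p - 9y - 6) + (-2p - 3y)(9a - 2p - 9y - 6); both groups contain (9a - 2p - 9y - 6).

(3a - 2p - 3y)(9a - 2p - 9y - 6)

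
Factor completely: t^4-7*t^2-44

(t^2+4)*(t^2-11)

Substitute u = t^2 to get a quadratic in u, then factor.
t^2+4 is irreducible over ℤ (sum of squares).
t^2-11 is irreducible over ℤ (11 is not a perfect square).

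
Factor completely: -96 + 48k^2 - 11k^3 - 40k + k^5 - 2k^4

(k + 1)(k + 4)(k - 3)(k^2 - 4k + 8)

By the rational root theorem, k = -4 is a root, so (k + 4) is a factor; dividing leaves k^4 - 6k^3 + 13k^2 - 4k - 24.
Next, k = 3 is a root, giving the factor (k - 3) and quotient k^3 - 3k^2 + 4k + 8.
Continuing, k = -1 is a root, so (k + 1) divides it; the quotient is k^2 - 4k + 8.
The quadratic k^2 - 4k + 8 has discriminant -16 < 0 and is irreducible over ℤ.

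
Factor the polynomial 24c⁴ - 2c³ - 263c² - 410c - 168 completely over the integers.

Testing divisors of the constant over divisors of the leading coefficient, c = -2 is a root, so (c + 2) divides it; the quotient is 24c³ - 50c² - 163c - 84.
Continuing, c = 4 is a root, giving the factor (c - 4) and quotient 24c² + 46c + 21.
The remaining quadratic factors as (4c + 3)(6c + 7).

(4c + 3)(6c + 7)(c + 2)(c - 4)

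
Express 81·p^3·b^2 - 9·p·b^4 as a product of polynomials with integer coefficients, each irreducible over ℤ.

9·b^2·p·(3·p - b)·(3·p + b)

Factor out 9·p·b^2, leaving 9·p^2 - b^2, which is a difference of two squares.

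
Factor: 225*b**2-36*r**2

9*(5*b+2*r)*(5*b-2*r)

Factor out 9, leaving 25*b**2-4*r**2, which is a difference of two squares.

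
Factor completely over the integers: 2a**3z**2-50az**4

2az**2(a+5z)(a-5z)

Factor out 2az**2, leaving a**2-25z**2, which is a difference of two squares.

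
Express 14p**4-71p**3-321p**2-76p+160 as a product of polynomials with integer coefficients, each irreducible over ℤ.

Among the possible rational roots, p = -1 is a root, giving the factor (p+1) and quotient 14p**3-85p**2-236p+160.
Next, p = 8 is a root, giving the factor (p-8) and quotient 14p**2+27p-20.
The remaining quadratic factors as (2p+5)(7p-4).

(2p+5)(7p-4)(p+1)(p-8)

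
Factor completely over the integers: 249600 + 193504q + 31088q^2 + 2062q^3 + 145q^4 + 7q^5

(7q + 12)(q + 13)(q + 8)(q^2 - 2q + 200)

Among the possible rational roots, q = -12/7 is a root, so (7q + 12) divides it; the quotient is q^4 + 19q^3 + 262q^2 + 3992q + 20800.
Then q = -8 is a root, giving the factor (q + 8) and quotient q^3 + 11q^2 + 174q + 2600.
Continuing, q = -13 is a root, giving the factor (q + 13) and quotient q^2 - 2q + 200.
The quadratic q^2 - 2q + 200 has discriminant -796 < 0 and is irreducible over ℤ.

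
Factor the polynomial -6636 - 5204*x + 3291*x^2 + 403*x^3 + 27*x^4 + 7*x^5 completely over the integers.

Trying the rational-root candidates, x = 2 is a root, giving the factor (x - 2) and quotient 7*x^4 + 41*x^3 + 485*x^2 + 4261*x + 3318.
Then x = -7 is a root, giving the factor (x + 7) and quotient 7*x^3 - 8*x^2 + 541*x + 474.
Continuing, x = -6/7 is a root, so (7*x + 6) is a factor; dividing leaves x^2 - 2*x + 79.
The quadratic x^2 - 2*x + 79 has discriminant -312 < 0 and is irreducible over ℤ.

(7*x + 6)*(x + 7)*(x - 2)*(x^2 - 2*x + 79)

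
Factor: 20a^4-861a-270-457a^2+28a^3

Among the possible rational roots, a = 5 is a root, so (a-5) is a factor; dividing leaves 20a^3+128a^2+183a+54.
Then a = -9/2 is a root, so (2a+9) is a factor; dividing leaves 10a^2+19a+6.
The remaining quadratic factors as (2a+3)(5a+2).

(2a+3)(2a+9)(5a+2)(a-5)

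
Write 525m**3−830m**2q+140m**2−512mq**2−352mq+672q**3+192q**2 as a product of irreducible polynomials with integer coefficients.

Group: 7m(75m**2+10mq+20m−56q**2−16q) − 12q(75m**2+10mq+20m−56q**2−16q); both groups contain (75m**2+10mq+20m−56q**2−16q), so (7m−12q) is a factor with cofactor 75m**2+10mq+20m−56q**2−16q.
The cofactor groups again: 75m**2+10mq+20m−56q**2−16q = 15m(5m−4q) + (14q+4)(5m−4q); both groups contain (5m−4q), giving (15m+14q+4)(5m−4q).

(15m+14q+4)(5m−4q)(7m−12q)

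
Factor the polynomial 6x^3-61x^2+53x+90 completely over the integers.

(6x+5)(x-2)(x-9)

Among the possible rational roots, x = 2 is a root, giving the factor (x-2) and quotient 6x^2-49x-45.
The remaining quadratic factors as (x-9)(6x+5).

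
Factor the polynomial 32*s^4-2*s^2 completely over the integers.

2*s^2*(4*s+1)*(4*s-1)

Every term has a factor of 2*s^2. Then 16*s^2-1 = (4*s)² − (1)².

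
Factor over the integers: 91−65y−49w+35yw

Group as (35yw−65y) + (−49w+91) = 5y(7w−13) − 7(7w−13).
Both groups share the factor (7w−13).

(5y−7)(7w−13)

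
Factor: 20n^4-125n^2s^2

Factor out 5n^2, leaving 4n^2-25s^2, which is a difference of two squares.

5n^2(2n+5s)(2n-5s)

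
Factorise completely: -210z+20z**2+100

Pull out the common factor 10, then factor the remaining trinomial.

10(2z-1)(z-10)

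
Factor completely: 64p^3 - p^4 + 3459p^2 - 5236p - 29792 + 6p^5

Testing divisors of the constant over divisors of the leading coefficient, p = -7/3 is a root, so (3p + 7) divides it; the quotient is 2p^4 - 5p^3 + 33p^2 + 1076p - 4256.
Continuing, p = 7/2 is a root, giving the factor (2p - 7) and quotient p^3 + p^2 + 20p + 608.
Continuing, p = -8 is a root, giving the factor (p + 8) and quotient p^2 - 7p + 76.
The quadratic p^2 - 7p + 76 has discriminant -255 < 0 and is irreducible over ℤ.

(2p - 7)(3p + 7)(p + 8)(p^2 - 7p + 76)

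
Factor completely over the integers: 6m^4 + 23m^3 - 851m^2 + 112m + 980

(6m - 7)(m + 1)(m + 14)(m - 10)

By the rational root theorem, m = 10 is a root, giving the factor (m - 10) and quotient 6m^3 + 83m^2 - 21m - 98.
Next, m = -1 is a root, so (m + 1) is a factor; dividing leaves 6m^2 + 77m - 98.
The remaining quadratic factors as (m + 14)(6m - 7).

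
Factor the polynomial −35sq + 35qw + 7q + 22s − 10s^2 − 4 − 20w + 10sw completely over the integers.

−(5s − 5w − 1)(2s + 7q − 4)

Group: −5s(2s + 7q − 4) + (5w + 1)(2s + 7q − 4); both groups contain (2s + 7q − 4).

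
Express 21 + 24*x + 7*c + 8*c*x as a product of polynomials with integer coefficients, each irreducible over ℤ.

Group as (8*c*x + 7*c) + (24*x + 21) = c*(8*x + 7) + 3*(8*x + 7).
Both groups share the factor (8*x + 7).

(8*x + 7)*(c + 3)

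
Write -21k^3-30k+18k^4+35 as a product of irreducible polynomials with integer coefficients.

(6k-7)(3k^3-5)

Group as (18k^4-30k) + (-21k^3+35) = 6k(3k^3-5) - 7(3k^3-5).
Both groups share the factor (3k^3-5).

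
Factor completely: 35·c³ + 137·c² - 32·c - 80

Trying the rational-root candidates, c = -5/7 is a root, so (7·c + 5) is a factor; dividing leaves 5·c² + 16·c - 16.
The remaining quadratic factors as (5·c - 4)(c + 4).

(5·c - 4)·(7·c + 5)·(c + 4)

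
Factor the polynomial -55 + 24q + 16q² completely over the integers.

(4q + 11)(4q - 5)

Need a pair with product 16·(-55) = -880 and sum 24: that's 44 and -20.
Split the middle term: 16q² + 44q - 20q - 55 = 4q(4q + 11) - 5(4q + 11).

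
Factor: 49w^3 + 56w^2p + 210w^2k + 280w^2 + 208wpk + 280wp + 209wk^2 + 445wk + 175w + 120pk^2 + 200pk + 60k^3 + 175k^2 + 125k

Group: 7w(7w^2 + 8wp + 25wk + 40w + 24pk + 40p + 12k^2 + 35k + 25) + 5k(7w^2 + 8wp + 25wk + 40w + 24pk + 40p + 12k^2 + 35k + 25); both groups contain (7w^2 + 8wp + 25wk + 40w + 24pk + 40p + 12k^2 + 35k + 25), so (7w + 5k) is a factor with cofactor 7w^2 + 8wp + 25wk + 40w + 24pk + 40p + 12k^2 + 35k + 25.
The cofactor groups again: 7w^2 + 8wp + 25wk + 40w + 24pk + 40p + 12k^2 + 35k + 25 = w(7w + 8p + 4k + 5) + (3k + 5)(7w + 8p + 4k + 5); both groups contain (7w + 8p + 4k + 5), giving (w + 3k + 5)(7w + 8p + 4k + 5).

(w + 3k + 5)(7w + 8p + 4k + 5)(7w + 5k)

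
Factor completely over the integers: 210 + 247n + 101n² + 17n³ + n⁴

(n + 2)(n + 3)(n + 5)(n + 7)

Among the possible rational roots, n = -5 is a root, giving the factor (n + 5) and quotient n³ + 12n² + 41n + 42.
Then n = -7 is a root, so (n + 7) is a factor; dividing leaves n² + 5n + 6.
The remaining quadratic factors as (n + 2)(n + 3).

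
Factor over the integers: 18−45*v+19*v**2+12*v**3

Among the possible rational roots, v = −3 is a root, so (v+3) divides it; the quotient is 12*v**2−17*v+6.
The remaining quadratic factors as (3*v−2)(4*v−3).

(3*v−2)*(4*v−3)*(v+3)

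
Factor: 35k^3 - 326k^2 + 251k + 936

(5k - 13)(7k + 9)(k - 8)

By the rational root theorem, k = -9/7 is a root, so (7k + 9) divides it; the quotient is 5k^2 - 53k + 104.
The remaining quadratic factors as (k - 8)(5k - 13).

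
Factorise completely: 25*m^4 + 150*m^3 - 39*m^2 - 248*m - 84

By the rational root theorem, m = -6 is a root, so (m + 6) is a factor; dividing leaves 25*m^3 - 39*m - 14.
Next, m = -2/5 is a root, so (5*m + 2) divides it; the quotient is 5*m^2 - 2*m - 7.
The remaining quadratic factors as (m + 1)(5*m - 7).

(5*m + 2)*(5*m - 7)*(m + 1)*(m + 6)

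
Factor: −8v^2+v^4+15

(v^2−3)(v^2−5)

Substitute u = v^2 to get a quadratic in u, then factor.
v^2−3 is irreducible over ℤ (3 is not a perfect square).
v^2−5 is irreducible over ℤ (5 is not a perfect square).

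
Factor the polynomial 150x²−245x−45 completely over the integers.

5(5x−9)(6x+1)

Pull out the common factor 5, then factor the remaining trinomial.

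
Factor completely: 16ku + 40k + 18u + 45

(2u + 5)(8k + 9)

Group as (16ku + 40k) + (18u + 45) = 8k(2u + 5) + 9(2u + 5).
Both groups share the factor (2u + 5).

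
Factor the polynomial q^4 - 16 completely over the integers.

Write as (q^2)² − (4)², then factor q^2 - 4 once more.

(q + 2)(q - 2)(q^2 + 4)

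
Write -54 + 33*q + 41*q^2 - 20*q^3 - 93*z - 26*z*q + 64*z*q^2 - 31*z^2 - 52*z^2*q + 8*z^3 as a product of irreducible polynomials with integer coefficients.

Group: z*(8*z^2 - 12*z*q + 17*z + 4*q^2 - 13*q + 9) + (-5*q - 6)*(8*z^2 - 12*z*q + 17*z + 4*q^2 - 13*q + 9); both groups contain (8*z^2 - 12*z*q + 17*z + 4*q^2 - 13*q + 9), so (z - 5*q - 6) is a factor with cofactor 8*z^2 - 12*z*q + 17*z + 4*q^2 - 13*q + 9.
The cofactor groups again: 8*z^2 - 12*z*q + 17*z + 4*q^2 - 13*q + 9 = 8*z*(z - q + 1) + (-4*q + 9)*(z - q + 1); both groups contain (z - q + 1), giving (8*z - 4*q + 9)*(z - q + 1).

(8*z - 4*q + 9)*(z - 5*q - 6)*(z - q + 1)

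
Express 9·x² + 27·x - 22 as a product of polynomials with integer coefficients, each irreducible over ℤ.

(3·x + 11)·(3·x - 2)

Need a pair with product 9·(-22) = -198 and sum 27: that's 33 and -6.
Split the middle term: 9·x² + 33·x - 6·x - 22 = 3·x·(3·x + 11) - 2·(3·x + 11).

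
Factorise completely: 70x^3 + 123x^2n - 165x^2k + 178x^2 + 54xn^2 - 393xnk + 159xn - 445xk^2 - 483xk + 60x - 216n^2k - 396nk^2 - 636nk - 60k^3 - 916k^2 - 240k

(x - 4k)(10x + 9n + 15k + 4)(7x + 6n + k + 15)

Group: 10x(7x^2 + 6xn - 27xk + 15x - 24nk - 4k^2 - 60k) + (9n + 15k + 4)(7x^2 + 6xn - 27xk + 15x - 24nk - 4k^2 - 60k); both groups contain (7x^2 + 6xn - 27xk + 15x - 24nk - 4k^2 - 60k), so (10x + 9n + 15k + 4) is a factor with cofactor 7x^2 + 6xn - 27xk + 15x - 24nk - 4k^2 - 60k.
The cofactor groups again: 7x^2 + 6xn - 27xk + 15x - 24nk - 4k^2 - 60k = 7x(x - 4k) + (6n + k + 15)(x - 4k); both groups contain (x - 4k), giving (7x + 6n + k + 15)(x - 4k).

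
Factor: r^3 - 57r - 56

Testing divisors of the constant over divisors of the leading coefficient, r = -1 is a root, so (r + 1) divides it; the quotient is r^2 - r - 56.
The remaining quadratic factors as (r - 8)(r + 7).

(r + 1)(r + 7)(r - 8)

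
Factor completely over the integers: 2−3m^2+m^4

Substitute u = m^2 to get a quadratic in u, then factor.
m^2−1 is a difference of squares.
m^2−2 is irreducible over ℤ (2 is not a perfect square).

(m+1)(m−1)(m^2−2)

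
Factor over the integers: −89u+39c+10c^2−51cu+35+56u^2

Group: 2c(5c−8u+7) + (−7u+5)(5c−8u+7); both groups contain (5c−8u+7).

(2c−7u+5)(5c−8u+7)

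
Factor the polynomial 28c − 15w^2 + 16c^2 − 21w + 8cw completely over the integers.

Group: 4c(4c − 3w) + (5w + 7)(4c − 3w); both groups contain (4c − 3w).

(4c + 5w + 7)(4c − 3w)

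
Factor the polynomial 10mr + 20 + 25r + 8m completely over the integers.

(2m + 5)(5r + 4)

Group as (10mr + 8m) + (25r + 20) = 2m(5r + 4) + 5(5r + 4).
Both groups share the factor (5r + 4).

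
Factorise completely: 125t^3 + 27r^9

(5t + 3r^3)(25t^2 - 15tr^3 + 9r^6)

Recognize a sum of cubes with the parts 3r^3 and 5t.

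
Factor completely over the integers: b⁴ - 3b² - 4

Substitute u = b² to get a quadratic in u, then factor.
b² - 4 is a difference of squares.
b² + 1 is irreducible over ℤ (sum of squares).

(b + 2)(b - 2)(b² + 1)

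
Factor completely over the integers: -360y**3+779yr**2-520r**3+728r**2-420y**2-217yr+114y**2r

Group: 12y(-30y**2-23yr-35y+40r**2-56r) - 13r(-30y**2-23yr-35y+40r**2-56r); both groups contain (-30y**2-23yr-35y+40r**2-56r), so (12y-13r) is a factor with cofactor -30y**2-23yr-35y+40r**2-56r.
The cofactor groups again: -30y**2-23yr-35y+40r**2-56r = -6y(5y+8r) + (5r-7)(5y+8r); both groups contain (5y+8r), giving -(6y-5r+7)(5y+8r).

-(12y-13r)(6y-5r+7)(5y+8r)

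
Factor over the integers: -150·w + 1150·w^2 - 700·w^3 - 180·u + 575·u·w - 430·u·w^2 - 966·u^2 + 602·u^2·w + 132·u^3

Group: 11·u·(12·u^2 + 70·u·w - 90·u + 50·w^2 - 75·w) + (-14·w + 2)·(12·u^2 + 70·u·w - 90·u + 50·w^2 - 75·w); both groups contain (12·u^2 + 70·u·w - 90·u + 50·w^2 - 75·w), so (11·u - 14·w + 2) is a factor with cofactor 12·u^2 + 70·u·w - 90·u + 50·w^2 - 75·w.
The cofactor groups again: 12·u^2 + 70·u·w - 90·u + 50·w^2 - 75·w = 2·u·(6·u + 5·w) + (10·w - 15)·(6·u + 5·w); both groups contain (6·u + 5·w), giving (2·u + 10·w - 15)·(6·u + 5·w).

(11·u - 14·w + 2)·(2·u + 10·w - 15)·(6·u + 5·w)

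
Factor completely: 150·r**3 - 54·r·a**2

Factor out 6·r, leaving 25·r**2 - 9·a**2, which is a difference of two squares.

6·r·(5·r - 3·a)·(5·r + 3·a)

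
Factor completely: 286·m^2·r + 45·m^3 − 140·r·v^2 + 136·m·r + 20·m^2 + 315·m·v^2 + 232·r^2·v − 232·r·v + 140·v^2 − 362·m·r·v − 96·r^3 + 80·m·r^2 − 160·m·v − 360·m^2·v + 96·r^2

Group: m·(45·m^2 + 16·m·r − 45·m·v + 20·m − 16·r^2 + 20·r·v + 16·r − 20·v) + (6·r − 7·v)·(45·m^2 + 16·m·r − 45·m·v + 20·m − 16·r^2 + 20·r·v + 16·r − 20·v); both groups contain (45·m^2 + 16·m·r − 45·m·v + 20·m − 16·r^2 + 20·r·v + 16·r − 20·v), so (m + 6·r − 7·v) is a factor with cofactor 45·m^2 + 16·m·r − 45·m·v + 20·m − 16·r^2 + 20·r·v + 16·r − 20·v.
The cofactor groups again: 45·m^2 + 16·m·r − 45·m·v + 20·m − 16·r^2 + 20·r·v + 16·r − 20·v = 5·m·(9·m − 4·r + 4) + (4·r − 5·v)·(9·m − 4·r + 4); both groups contain (9·m − 4·r + 4), giving (5·m + 4·r − 5·v)·(9·m − 4·r + 4).

(5·m + 4·r − 5·v)·(9·m − 4·r + 4)·(m + 6·r − 7·v)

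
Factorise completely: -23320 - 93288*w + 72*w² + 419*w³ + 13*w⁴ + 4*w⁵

Testing divisors of the constant over divisors of the leading coefficient, w = 10 is a root, so (w - 10) is a factor; dividing leaves 4*w⁴ + 53*w³ + 949*w² + 9562*w + 2332.
Next, w = -11 is a root, so (w + 11) is a factor; dividing leaves 4*w³ + 9*w² + 850*w + 212.
Then w = -1/4 is a root, giving the factor (4*w + 1) and quotient w² + 2*w + 212.
The quadratic w² + 2*w + 212 has discriminant -844 < 0 and is irreducible over ℤ.

(4*w + 1)*(w + 11)*(w - 10)*(w² + 2*w + 212)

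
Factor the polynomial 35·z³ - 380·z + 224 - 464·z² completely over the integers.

Trying the rational-root candidates, z = -8/7 is a root, so (7·z + 8) divides it; the quotient is 5·z² - 72·z + 28.
The remaining quadratic factors as (z - 14)(5·z - 2).

(5·z - 2)·(7·z + 8)·(z - 14)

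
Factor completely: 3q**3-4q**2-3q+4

(3q-4)(q+1)(q-1)

Trying the rational-root candidates, q = 1 is a root, so (q-1) divides it; the quotient is 3q**2-q-4.
The remaining quadratic factors as (q+1)(3q-4).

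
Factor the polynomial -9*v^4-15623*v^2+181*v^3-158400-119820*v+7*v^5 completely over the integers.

Among the possible rational roots, v = -12/7 is a root, giving the factor (7*v+12) and quotient v^4-3*v^3+31*v^2-2285*v-13200.
Next, v = -5 is a root, so (v+5) is a factor; dividing leaves v^3-8*v^2+71*v-2640.
Continuing, v = 15 is a root, so (v-15) is a factor; dividing leaves v^2+7*v+176.
The quadratic v^2+7*v+176 has discriminant -655 < 0 and is irreducible over ℤ.

(7*v+12)*(v+5)*(v-15)*(v^2+7*v+176)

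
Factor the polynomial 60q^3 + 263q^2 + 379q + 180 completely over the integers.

Testing divisors of the constant over divisors of the leading coefficient, q = -9/5 is a root, giving the factor (5q + 9) and quotient 12q^2 + 31q + 20.
The remaining quadratic factors as (4q + 5)(3q + 4).

(3q + 4)(4q + 5)(5q + 9)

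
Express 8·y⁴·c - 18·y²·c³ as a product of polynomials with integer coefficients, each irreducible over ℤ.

2·c·y²·(2·y - 3·c)·(2·y + 3·c)

Pull out the common factor 2·y²·c; 4·y² - 9·c² is a difference of squares.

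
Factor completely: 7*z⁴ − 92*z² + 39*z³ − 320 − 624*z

(7*z + 4)*(z + 4)*(z + 5)*(z − 4)

Testing divisors of the constant over divisors of the leading coefficient, z = −4 is a root, so (z + 4) divides it; the quotient is 7*z³ + 11*z² − 136*z − 80.
Then z = −5 is a root, so (z + 5) is a factor; dividing leaves 7*z² − 24*z − 16.
The remaining quadratic factors as (7*z + 4)(z − 4).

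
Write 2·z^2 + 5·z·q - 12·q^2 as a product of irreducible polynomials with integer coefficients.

(2·z - 3·q)·(z + 4·q)

Group: 2·z·(z + 4·q) - 3·q·(z + 4·q); both groups contain (z + 4·q).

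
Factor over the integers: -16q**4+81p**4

Difference of squares twice: with A = 3p and B = 2q, A⁴ − B⁴ = (A² − B²)(A² + B²), and A² − B² factors again.

(3p+2q)(3p-2q)(9p**2+4q**2)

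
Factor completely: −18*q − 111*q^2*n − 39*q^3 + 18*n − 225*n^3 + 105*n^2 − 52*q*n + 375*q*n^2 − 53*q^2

−(13*q − 15*n + 9)*(q − n)*(3*q + 15*n + 2)

Group: 13*q*(−3*q^2 − 12*q*n − 2*q + 15*n^2 + 2*n) + (−15*n + 9)*(−3*q^2 − 12*q*n − 2*q + 15*n^2 + 2*n); both groups contain (−3*q^2 − 12*q*n − 2*q + 15*n^2 + 2*n), so (13*q − 15*n + 9) is a factor with cofactor −3*q^2 − 12*q*n − 2*q + 15*n^2 + 2*n.
The cofactor groups again: −3*q^2 − 12*q*n − 2*q + 15*n^2 + 2*n = −3*q*(q − n) + (−15*n − 2)*(q − n); both groups contain (q − n), giving −(3*q + 15*n + 2)*(q − n).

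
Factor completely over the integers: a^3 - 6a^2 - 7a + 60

By the rational root theorem, a = 4 is a root, so (a - 4) divides it; the quotient is a^2 - 2a - 15.
The remaining quadratic factors as (a + 3)(a - 5).

(a + 3)(a - 4)(a - 5)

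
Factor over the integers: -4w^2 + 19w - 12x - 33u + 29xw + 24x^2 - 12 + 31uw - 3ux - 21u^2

Group: -3u(7u + 8x - w + 4) + (3x + 4w - 3)(7u + 8x - w + 4); both groups contain (7u + 8x - w + 4).

-(3u - 3x - 4w + 3)(7u + 8x - w + 4)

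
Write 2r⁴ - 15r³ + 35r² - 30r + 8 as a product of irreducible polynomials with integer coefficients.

(2r - 1)(r - 1)(r - 2)(r - 4)

Testing divisors of the constant over divisors of the leading coefficient, r = 1/2 is a root, so (2r - 1) is a factor; dividing leaves r³ - 7r² + 14r - 8.
Next, r = 4 is a root, so (r - 4) divides it; the quotient is r² - 3r + 2.
The remaining quadratic factors as (r - 2)(r - 1).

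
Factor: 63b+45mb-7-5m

Group as (45mb-5m) + (63b-7) = 5m(9b-1) + 7(9b-1).
Both groups share the factor (9b-1).

(5m+7)(9b-1)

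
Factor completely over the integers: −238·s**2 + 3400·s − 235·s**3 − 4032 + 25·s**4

(5·s − 14)·(5·s − 8)·(s + 4)·(s − 9)

By the rational root theorem, s = 9 is a root, so (s − 9) is a factor; dividing leaves 25·s**3 − 10·s**2 − 328·s + 448.
Next, s = 14/5 is a root, giving the factor (5·s − 14) and quotient 5·s**2 + 12·s − 32.
The remaining quadratic factors as (5·s − 8)(s + 4).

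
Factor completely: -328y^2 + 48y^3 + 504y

8y(2y - 9)(3y - 7)

Pull out the common factor 8y, then factor the remaining trinomial.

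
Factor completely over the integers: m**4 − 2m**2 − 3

(m**2 + 1)(m**2 − 3)

Substitute u = m**2 to get a quadratic in u, then factor.
m**2 + 1 is irreducible over ℤ (sum of squares).
m**2 − 3 is irreducible over ℤ (3 is not a perfect square).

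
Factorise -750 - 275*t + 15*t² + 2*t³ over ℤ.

(2*t + 5)*(t + 15)*(t - 10)

Among the possible rational roots, t = -5/2 is a root, so (2*t + 5) divides it; the quotient is t² + 5*t - 150.
The remaining quadratic factors as (t - 10)(t + 15).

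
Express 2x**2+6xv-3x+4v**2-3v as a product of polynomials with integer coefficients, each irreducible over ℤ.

Group: x(2x+4v-3) + v(2x+4v-3); both groups contain (2x+4v-3).

(2x+4v-3)(x+v)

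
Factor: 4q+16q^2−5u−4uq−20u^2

−(5u−4q)(4u+4q+1)

Group: −5u(4u+4q+1) + 4q(4u+4q+1); both groups contain (4u+4q+1).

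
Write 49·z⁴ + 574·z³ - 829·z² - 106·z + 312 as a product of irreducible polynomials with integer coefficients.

By the rational root theorem, z = -13 is a root, so (z + 13) divides it; the quotient is 49·z³ - 63·z² - 10·z + 24.
Then z = 1 is a root, so (z - 1) is a factor; dividing leaves 49·z² - 14·z - 24.
The remaining quadratic factors as (7·z - 6)(7·z + 4).

(7·z + 4)·(7·z - 6)·(z + 13)·(z - 1)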